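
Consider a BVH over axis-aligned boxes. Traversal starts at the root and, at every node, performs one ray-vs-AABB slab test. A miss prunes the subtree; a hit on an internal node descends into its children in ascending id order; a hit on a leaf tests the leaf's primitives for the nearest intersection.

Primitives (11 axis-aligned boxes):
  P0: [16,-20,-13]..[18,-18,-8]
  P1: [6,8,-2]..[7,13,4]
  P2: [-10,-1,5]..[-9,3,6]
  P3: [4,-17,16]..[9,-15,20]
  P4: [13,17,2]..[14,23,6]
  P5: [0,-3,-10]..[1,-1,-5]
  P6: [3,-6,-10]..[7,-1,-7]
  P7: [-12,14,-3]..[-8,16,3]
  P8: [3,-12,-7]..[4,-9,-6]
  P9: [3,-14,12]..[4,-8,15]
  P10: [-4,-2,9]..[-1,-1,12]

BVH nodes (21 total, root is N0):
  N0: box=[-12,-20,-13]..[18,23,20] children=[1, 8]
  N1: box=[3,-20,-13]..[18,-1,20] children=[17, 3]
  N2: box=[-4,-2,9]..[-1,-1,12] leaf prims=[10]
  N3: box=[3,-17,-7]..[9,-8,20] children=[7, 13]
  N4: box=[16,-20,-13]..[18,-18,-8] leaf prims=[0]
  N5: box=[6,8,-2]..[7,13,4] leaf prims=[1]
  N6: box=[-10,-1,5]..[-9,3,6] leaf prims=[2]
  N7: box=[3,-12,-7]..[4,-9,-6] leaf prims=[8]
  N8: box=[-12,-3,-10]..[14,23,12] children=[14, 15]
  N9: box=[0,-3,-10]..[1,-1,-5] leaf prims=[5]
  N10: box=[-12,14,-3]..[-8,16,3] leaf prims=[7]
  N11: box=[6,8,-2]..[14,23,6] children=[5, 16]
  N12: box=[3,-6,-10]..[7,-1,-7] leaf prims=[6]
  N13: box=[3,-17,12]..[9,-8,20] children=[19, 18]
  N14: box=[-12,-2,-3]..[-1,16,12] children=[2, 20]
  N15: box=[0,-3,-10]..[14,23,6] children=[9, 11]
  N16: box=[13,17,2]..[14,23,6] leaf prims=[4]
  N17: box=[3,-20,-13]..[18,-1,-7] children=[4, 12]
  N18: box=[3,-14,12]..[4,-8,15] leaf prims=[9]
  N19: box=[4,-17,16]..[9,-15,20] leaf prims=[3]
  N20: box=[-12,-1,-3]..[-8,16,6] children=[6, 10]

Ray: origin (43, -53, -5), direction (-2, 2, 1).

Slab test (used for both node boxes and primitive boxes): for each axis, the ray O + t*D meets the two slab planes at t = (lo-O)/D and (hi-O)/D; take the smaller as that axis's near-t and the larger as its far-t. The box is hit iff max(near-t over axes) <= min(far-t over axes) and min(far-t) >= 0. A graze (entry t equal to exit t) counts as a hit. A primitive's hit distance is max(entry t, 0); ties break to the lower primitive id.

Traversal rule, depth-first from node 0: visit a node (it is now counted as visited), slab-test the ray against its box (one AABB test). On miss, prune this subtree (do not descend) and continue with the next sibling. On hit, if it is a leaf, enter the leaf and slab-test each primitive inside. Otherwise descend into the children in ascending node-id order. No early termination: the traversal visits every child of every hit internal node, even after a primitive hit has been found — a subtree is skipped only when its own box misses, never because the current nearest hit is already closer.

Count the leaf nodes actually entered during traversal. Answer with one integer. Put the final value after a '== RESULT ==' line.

Trace the traversal:
N0 x:[25/2,55/2] y:[33/2,38] z:[-8,25] -> hit [33/2,25], descend [1, 8]
  N1 x:[25/2,20] y:[33/2,26] z:[-8,25] -> hit [33/2,20], descend [3, 17]
    N3 x:[17,20] y:[18,45/2] z:[-2,25] -> hit [18,20], descend [7, 13]
      N7 x:[39/2,20] y:[41/2,22] z:[-2,-1] -> miss, prune
      N13 x:[17,20] y:[18,45/2] z:[17,25] -> hit [18,20], descend [18, 19]
        N18 x:[39/2,20] y:[39/2,45/2] z:[17,20] -> hit [39/2,20] leaf, test {P9@t=39/2}
        N19 x:[17,39/2] y:[18,19] z:[21,25] -> miss, prune
    N17 x:[25/2,20] y:[33/2,26] z:[-8,-2] -> miss, prune
  N8 x:[29/2,55/2] y:[25,38] z:[-5,17] -> miss, prune

Visited [0, 1, 3, 7, 13, 18, 19, 17, 8]. Tests: 9 box, 1 leaf. Nearest: P9.

== RESULT ==
1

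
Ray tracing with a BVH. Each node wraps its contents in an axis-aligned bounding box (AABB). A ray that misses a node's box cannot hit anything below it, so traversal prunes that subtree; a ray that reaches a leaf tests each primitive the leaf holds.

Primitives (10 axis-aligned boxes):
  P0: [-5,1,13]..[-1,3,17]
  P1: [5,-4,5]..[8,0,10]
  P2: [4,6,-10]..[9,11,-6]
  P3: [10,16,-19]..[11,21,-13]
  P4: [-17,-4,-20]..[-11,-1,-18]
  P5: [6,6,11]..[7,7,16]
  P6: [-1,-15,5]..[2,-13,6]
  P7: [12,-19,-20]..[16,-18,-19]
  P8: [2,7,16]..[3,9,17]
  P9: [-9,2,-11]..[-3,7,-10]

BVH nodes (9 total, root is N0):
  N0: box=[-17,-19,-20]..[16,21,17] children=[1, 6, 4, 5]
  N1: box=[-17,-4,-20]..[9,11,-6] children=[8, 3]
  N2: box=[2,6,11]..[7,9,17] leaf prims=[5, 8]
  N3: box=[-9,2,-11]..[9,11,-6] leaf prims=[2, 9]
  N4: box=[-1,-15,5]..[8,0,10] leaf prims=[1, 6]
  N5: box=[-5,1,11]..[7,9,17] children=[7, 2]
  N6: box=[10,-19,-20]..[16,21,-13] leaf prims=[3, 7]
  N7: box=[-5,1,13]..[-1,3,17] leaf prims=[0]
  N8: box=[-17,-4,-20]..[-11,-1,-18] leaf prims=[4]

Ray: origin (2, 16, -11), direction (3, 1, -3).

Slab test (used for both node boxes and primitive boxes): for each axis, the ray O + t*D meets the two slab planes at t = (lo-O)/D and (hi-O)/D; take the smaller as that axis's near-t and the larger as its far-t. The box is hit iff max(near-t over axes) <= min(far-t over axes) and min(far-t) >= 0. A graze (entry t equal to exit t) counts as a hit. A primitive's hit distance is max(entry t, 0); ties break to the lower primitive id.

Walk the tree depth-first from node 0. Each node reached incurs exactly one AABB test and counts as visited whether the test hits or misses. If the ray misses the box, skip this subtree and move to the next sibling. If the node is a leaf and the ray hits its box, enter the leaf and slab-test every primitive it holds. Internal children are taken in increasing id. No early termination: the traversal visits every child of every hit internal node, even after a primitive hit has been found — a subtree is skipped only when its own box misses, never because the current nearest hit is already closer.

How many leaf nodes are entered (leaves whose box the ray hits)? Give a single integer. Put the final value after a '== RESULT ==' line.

Walk:
N0 x:[-19/3,14/3] y:[-35,5] z:[-28/3,3] -> hit [-19/3,3], descend [1, 4, 5, 6]
  N1 x:[-19/3,7/3] y:[-20,-5] z:[-5/3,3] -> miss, prune
  N4 x:[-1,2] y:[-31,-16] z:[-7,-16/3] -> miss, prune
  N5 x:[-7/3,5/3] y:[-15,-7] z:[-28/3,-22/3] -> miss, prune
  N6 x:[8/3,14/3] y:[-35,5] z:[2/3,3] -> hit [8/3,3] leaf, test {P3@t=8/3, P7(miss)}

Summary -> nodes [0, 1, 4, 5, 6]; box-tests=5; leaf-entries=1; first=P3

== RESULT ==
1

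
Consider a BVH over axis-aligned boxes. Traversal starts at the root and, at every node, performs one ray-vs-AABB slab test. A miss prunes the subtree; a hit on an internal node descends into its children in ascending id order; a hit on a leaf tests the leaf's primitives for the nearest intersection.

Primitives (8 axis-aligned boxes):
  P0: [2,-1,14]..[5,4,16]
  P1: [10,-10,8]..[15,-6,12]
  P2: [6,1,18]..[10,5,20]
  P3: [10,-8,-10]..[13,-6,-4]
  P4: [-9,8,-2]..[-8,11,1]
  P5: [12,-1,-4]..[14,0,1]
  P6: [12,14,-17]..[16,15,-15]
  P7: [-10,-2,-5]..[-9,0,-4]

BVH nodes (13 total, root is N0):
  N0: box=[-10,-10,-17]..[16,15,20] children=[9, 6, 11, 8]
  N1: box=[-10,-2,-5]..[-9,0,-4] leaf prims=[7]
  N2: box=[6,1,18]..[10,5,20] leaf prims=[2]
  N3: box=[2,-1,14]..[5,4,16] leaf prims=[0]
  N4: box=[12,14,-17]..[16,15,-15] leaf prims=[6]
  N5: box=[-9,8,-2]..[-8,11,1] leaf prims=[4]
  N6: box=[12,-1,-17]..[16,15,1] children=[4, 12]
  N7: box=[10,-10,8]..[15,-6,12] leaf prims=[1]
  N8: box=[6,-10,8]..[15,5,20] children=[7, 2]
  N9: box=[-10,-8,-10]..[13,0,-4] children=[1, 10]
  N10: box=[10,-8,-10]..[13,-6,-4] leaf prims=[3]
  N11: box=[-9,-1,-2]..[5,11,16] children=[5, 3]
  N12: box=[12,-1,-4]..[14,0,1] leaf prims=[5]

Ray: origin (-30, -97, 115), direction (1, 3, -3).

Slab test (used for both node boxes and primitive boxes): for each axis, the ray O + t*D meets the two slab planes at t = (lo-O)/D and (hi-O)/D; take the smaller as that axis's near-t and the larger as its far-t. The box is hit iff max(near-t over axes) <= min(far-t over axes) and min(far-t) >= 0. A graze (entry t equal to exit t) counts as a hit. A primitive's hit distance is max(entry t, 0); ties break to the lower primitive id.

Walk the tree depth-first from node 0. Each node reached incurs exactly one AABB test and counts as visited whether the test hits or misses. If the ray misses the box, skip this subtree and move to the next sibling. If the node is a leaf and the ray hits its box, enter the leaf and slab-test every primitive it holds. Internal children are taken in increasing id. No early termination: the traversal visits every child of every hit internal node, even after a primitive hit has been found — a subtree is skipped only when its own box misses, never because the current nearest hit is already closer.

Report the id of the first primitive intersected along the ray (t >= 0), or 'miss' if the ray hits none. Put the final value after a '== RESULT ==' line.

Walk:
N0 x:[20,46] y:[29,112/3] z:[95/3,44] -> hit [95/3,112/3], descend [6, 8, 9, 11]
  N6 x:[42,46] y:[32,112/3] z:[38,44] -> miss, prune
  N8 x:[36,45] y:[29,34] z:[95/3,107/3] -> miss, prune
  N9 x:[20,43] y:[89/3,97/3] z:[119/3,125/3] -> miss, prune
  N11 x:[21,35] y:[32,36] z:[33,39] -> hit [33,35], descend [3, 5]
    N3 x:[32,35] y:[32,101/3] z:[33,101/3] -> hit [33,101/3] leaf, test {P0@t=33}
    N5 x:[21,22] y:[35,36] z:[38,39] -> miss, prune

Visited [0, 6, 8, 9, 11, 3, 5]. Tests: 7 box, 1 leaf. Nearest: P0.

== RESULT ==
0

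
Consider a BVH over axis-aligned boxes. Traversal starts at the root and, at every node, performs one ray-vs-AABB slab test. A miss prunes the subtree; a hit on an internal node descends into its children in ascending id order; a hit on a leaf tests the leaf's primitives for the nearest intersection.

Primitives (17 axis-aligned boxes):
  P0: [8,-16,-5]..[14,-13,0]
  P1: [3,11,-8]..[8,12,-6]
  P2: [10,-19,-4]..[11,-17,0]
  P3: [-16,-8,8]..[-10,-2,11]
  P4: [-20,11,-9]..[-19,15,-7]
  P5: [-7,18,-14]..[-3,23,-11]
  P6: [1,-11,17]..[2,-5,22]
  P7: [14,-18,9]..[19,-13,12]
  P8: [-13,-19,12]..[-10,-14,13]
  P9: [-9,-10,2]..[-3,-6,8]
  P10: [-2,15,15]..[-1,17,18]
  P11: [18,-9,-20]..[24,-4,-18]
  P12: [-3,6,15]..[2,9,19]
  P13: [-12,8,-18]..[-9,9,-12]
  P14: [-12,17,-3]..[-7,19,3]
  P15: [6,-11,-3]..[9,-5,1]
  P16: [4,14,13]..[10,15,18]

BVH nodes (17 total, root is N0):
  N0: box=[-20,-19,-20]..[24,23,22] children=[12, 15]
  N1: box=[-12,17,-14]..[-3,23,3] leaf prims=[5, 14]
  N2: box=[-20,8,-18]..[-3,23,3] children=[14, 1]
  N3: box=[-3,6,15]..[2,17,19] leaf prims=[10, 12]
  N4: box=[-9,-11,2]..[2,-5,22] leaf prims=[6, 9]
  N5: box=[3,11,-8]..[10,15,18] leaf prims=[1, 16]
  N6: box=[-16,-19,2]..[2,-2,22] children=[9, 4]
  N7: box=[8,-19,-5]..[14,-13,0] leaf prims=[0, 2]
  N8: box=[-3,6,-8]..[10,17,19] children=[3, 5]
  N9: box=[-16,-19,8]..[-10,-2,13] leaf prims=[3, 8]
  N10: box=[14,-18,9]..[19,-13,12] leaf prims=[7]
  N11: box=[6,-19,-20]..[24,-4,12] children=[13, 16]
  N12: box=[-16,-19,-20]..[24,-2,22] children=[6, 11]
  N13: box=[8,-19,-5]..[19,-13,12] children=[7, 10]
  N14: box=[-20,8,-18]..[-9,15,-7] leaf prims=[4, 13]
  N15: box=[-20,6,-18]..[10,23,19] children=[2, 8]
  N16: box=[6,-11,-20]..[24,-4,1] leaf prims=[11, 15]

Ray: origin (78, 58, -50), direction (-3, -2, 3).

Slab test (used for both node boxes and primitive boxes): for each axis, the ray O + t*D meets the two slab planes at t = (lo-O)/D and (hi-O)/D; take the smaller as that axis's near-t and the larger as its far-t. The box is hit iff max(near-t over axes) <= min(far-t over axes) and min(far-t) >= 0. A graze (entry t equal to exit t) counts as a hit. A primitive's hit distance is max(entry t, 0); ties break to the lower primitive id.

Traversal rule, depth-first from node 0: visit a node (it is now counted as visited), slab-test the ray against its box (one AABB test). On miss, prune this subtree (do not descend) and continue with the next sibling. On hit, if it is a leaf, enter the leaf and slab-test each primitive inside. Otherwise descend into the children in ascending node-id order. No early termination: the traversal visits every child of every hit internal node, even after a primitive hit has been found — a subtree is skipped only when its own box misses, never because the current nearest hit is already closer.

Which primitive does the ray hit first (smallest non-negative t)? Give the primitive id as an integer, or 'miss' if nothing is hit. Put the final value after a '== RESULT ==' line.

Walk:
N0 x:[18,98/3] y:[35/2,77/2] z:[10,24] -> hit [18,24], descend [12, 15]
  N12 x:[18,94/3] y:[30,77/2] z:[10,24] -> miss, prune
  N15 x:[68/3,98/3] y:[35/2,26] z:[32/3,23] -> hit [68/3,23], descend [2, 8]
    N2 x:[27,98/3] y:[35/2,25] z:[32/3,53/3] -> miss, prune
    N8 x:[68/3,27] y:[41/2,26] z:[14,23] -> hit [68/3,23], descend [3, 5]
      N3 x:[76/3,27] y:[41/2,26] z:[65/3,23] -> miss, prune
      N5 x:[68/3,25] y:[43/2,47/2] z:[14,68/3] -> hit [68/3,68/3] leaf, test {P1(miss), P16(miss)}

Summary -> nodes [0, 12, 15, 2, 8, 3, 5]; box-tests=7; leaf-entries=1; first=miss

== RESULT ==
miss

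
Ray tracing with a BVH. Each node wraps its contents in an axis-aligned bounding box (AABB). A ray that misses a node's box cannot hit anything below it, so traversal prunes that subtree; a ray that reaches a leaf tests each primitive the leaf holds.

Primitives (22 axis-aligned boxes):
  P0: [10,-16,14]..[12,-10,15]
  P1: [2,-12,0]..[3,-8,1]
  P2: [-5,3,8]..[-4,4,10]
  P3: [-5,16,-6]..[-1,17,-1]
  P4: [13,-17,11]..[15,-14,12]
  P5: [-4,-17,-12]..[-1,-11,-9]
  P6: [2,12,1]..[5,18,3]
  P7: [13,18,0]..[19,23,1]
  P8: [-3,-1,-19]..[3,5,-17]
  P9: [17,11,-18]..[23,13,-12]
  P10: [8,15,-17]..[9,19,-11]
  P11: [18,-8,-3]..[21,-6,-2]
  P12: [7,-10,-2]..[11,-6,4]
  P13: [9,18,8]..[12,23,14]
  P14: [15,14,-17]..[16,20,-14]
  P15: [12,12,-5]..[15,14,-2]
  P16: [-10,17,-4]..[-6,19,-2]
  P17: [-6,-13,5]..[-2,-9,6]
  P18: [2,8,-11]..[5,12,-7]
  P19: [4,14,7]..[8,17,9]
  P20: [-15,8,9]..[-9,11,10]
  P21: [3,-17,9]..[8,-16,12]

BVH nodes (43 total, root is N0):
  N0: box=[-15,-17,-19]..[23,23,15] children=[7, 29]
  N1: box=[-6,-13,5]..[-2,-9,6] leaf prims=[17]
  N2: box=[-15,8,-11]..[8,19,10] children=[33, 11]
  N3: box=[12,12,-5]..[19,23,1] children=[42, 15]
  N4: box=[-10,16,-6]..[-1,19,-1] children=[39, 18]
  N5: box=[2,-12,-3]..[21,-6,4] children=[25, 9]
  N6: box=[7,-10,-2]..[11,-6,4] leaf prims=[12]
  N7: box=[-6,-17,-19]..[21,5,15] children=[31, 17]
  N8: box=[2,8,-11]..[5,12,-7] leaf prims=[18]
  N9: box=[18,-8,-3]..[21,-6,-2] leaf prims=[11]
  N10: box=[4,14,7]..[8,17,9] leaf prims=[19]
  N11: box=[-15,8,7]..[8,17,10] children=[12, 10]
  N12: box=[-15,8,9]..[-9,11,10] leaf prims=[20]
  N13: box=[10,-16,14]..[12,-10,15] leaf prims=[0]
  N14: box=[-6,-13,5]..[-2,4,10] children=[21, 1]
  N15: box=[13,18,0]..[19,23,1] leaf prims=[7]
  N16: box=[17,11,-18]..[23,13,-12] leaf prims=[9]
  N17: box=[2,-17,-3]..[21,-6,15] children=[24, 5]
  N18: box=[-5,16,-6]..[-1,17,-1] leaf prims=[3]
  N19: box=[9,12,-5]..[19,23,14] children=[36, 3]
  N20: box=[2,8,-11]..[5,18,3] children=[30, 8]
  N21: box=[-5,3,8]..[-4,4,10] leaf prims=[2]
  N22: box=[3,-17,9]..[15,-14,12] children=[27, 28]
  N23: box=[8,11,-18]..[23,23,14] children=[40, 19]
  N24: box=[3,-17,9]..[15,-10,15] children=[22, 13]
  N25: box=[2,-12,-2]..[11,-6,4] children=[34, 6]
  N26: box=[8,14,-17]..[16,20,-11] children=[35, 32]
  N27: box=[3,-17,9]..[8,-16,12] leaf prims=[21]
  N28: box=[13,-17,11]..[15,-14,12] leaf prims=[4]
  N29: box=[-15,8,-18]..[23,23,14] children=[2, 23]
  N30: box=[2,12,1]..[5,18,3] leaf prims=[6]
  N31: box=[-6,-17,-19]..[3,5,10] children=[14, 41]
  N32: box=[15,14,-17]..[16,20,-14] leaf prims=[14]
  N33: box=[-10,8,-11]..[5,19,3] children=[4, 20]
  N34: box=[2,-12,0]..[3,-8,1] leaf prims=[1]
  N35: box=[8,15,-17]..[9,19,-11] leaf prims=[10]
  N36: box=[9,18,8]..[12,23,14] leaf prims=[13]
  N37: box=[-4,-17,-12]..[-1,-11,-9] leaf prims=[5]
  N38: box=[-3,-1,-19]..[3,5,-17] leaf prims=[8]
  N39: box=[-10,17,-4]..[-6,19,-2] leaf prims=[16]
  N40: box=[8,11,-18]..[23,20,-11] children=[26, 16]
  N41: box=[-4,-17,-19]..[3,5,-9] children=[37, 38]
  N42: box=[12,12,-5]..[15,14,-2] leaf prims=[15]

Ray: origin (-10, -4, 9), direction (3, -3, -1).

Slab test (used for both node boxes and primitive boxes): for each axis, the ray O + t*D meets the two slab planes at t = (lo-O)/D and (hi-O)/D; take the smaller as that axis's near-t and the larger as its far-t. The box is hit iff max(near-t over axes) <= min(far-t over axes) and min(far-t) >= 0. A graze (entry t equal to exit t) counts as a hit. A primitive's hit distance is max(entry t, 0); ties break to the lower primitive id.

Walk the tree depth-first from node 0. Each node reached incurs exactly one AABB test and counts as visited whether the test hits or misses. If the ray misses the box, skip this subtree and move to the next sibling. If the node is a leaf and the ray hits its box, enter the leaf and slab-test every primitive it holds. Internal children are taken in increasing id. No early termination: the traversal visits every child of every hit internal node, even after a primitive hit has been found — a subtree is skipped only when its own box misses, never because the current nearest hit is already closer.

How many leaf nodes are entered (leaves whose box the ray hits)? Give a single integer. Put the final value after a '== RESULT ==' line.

Traverse from the root:
N0 x:[-5/3,11] y:[-9,13/3] z:[-6,28] -> hit [-5/3,13/3], descend [7, 29]
  N7 x:[4/3,31/3] y:[-3,13/3] z:[-6,28] -> hit [4/3,13/3], descend [17, 31]
    N17 x:[4,31/3] y:[2/3,13/3] z:[-6,12] -> hit [4,13/3], descend [5, 24]
      N5 x:[4,31/3] y:[2/3,8/3] z:[5,12] -> miss, prune
      N24 x:[13/3,25/3] y:[2,13/3] z:[-6,0] -> miss, prune
    N31 x:[4/3,13/3] y:[-3,13/3] z:[-1,28] -> hit [4/3,13/3], descend [14, 41]
      N14 x:[4/3,8/3] y:[-8/3,3] z:[-1,4] -> hit [4/3,8/3], descend [1, 21]
        N1 x:[4/3,8/3] y:[5/3,3] z:[3,4] -> miss, prune
        N21 x:[5/3,2] y:[-8/3,-7/3] z:[-1,1] -> miss, prune
      N41 x:[2,13/3] y:[-3,13/3] z:[18,28] -> miss, prune
  N29 x:[-5/3,11] y:[-9,-4] z:[-5,27] -> miss, prune

Summary -> nodes [0, 7, 17, 5, 24, 31, 14, 1, 21, 41, 29]; box-tests=11; leaf-entries=0; first=miss

== RESULT ==
0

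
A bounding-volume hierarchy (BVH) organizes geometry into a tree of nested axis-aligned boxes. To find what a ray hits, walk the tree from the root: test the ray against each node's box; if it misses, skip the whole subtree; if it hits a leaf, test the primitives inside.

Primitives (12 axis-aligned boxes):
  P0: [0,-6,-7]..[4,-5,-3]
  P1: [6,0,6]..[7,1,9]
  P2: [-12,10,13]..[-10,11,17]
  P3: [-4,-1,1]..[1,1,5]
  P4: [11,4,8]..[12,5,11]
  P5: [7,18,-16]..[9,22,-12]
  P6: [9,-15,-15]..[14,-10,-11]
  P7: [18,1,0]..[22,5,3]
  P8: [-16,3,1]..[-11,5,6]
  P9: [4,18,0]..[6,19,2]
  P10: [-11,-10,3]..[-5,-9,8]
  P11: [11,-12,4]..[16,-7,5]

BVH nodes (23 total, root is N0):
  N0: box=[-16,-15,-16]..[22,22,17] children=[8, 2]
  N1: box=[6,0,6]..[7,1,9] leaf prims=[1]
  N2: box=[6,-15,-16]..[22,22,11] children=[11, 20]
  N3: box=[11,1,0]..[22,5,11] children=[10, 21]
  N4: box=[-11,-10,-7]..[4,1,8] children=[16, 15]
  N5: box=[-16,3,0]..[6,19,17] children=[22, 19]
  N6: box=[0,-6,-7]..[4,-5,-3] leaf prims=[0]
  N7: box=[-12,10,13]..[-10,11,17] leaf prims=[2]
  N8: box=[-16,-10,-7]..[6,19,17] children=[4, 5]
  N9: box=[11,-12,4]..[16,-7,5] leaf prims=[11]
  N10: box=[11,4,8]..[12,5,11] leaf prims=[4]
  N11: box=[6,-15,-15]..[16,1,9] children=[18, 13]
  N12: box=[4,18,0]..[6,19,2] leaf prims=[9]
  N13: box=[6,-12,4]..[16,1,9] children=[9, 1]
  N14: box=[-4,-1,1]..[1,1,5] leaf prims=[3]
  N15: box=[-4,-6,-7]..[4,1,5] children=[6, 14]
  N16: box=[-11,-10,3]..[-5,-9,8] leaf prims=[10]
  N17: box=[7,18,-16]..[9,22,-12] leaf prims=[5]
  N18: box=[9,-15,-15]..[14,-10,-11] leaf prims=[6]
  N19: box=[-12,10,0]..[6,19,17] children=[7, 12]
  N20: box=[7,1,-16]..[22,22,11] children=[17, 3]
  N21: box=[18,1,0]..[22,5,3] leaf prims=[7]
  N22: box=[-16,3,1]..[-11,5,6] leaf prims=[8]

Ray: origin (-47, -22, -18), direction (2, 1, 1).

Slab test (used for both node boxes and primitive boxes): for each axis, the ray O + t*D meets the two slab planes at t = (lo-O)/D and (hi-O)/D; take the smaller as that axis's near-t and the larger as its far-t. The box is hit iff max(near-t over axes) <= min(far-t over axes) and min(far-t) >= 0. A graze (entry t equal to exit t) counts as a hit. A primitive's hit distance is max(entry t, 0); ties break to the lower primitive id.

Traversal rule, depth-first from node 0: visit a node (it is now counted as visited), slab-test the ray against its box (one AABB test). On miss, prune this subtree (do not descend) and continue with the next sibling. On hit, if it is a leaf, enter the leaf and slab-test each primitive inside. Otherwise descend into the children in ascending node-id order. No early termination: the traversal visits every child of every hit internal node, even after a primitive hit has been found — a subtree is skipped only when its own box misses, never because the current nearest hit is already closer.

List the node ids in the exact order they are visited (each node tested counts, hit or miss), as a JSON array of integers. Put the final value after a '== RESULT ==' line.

Trace the traversal:
N0 x:[31/2,69/2] y:[7,44] z:[2,35] -> hit [31/2,69/2], descend [2, 8]
  N2 x:[53/2,69/2] y:[7,44] z:[2,29] -> hit [53/2,29], descend [11, 20]
    N11 x:[53/2,63/2] y:[7,23] z:[3,27] -> miss, prune
    N20 x:[27,69/2] y:[23,44] z:[2,29] -> hit [27,29], descend [3, 17]
      N3 x:[29,69/2] y:[23,27] z:[18,29] -> miss, prune
      N17 x:[27,28] y:[40,44] z:[2,6] -> miss, prune
  N8 x:[31/2,53/2] y:[12,41] z:[11,35] -> hit [31/2,53/2], descend [4, 5]
    N4 x:[18,51/2] y:[12,23] z:[11,26] -> hit [18,23], descend [15, 16]
      N15 x:[43/2,51/2] y:[16,23] z:[11,23] -> hit [43/2,23], descend [6, 14]
        N6 x:[47/2,51/2] y:[16,17] z:[11,15] -> miss, prune
        N14 x:[43/2,24] y:[21,23] z:[19,23] -> hit [43/2,23] leaf, test {P3@t=43/2}
      N16 x:[18,21] y:[12,13] z:[21,26] -> miss, prune
    N5 x:[31/2,53/2] y:[25,41] z:[18,35] -> hit [25,53/2], descend [19, 22]
      N19 x:[35/2,53/2] y:[32,41] z:[18,35] -> miss, prune
      N22 x:[31/2,18] y:[25,27] z:[19,24] -> miss, prune

order=[0, 2, 11, 20, 3, 17, 8, 4, 15, 6, 14, 16, 5, 19, 22]  |boxes|=15  |leaves|=1  hit=P3

== RESULT ==
[0, 2, 11, 20, 3, 17, 8, 4, 15, 6, 14, 16, 5, 19, 22]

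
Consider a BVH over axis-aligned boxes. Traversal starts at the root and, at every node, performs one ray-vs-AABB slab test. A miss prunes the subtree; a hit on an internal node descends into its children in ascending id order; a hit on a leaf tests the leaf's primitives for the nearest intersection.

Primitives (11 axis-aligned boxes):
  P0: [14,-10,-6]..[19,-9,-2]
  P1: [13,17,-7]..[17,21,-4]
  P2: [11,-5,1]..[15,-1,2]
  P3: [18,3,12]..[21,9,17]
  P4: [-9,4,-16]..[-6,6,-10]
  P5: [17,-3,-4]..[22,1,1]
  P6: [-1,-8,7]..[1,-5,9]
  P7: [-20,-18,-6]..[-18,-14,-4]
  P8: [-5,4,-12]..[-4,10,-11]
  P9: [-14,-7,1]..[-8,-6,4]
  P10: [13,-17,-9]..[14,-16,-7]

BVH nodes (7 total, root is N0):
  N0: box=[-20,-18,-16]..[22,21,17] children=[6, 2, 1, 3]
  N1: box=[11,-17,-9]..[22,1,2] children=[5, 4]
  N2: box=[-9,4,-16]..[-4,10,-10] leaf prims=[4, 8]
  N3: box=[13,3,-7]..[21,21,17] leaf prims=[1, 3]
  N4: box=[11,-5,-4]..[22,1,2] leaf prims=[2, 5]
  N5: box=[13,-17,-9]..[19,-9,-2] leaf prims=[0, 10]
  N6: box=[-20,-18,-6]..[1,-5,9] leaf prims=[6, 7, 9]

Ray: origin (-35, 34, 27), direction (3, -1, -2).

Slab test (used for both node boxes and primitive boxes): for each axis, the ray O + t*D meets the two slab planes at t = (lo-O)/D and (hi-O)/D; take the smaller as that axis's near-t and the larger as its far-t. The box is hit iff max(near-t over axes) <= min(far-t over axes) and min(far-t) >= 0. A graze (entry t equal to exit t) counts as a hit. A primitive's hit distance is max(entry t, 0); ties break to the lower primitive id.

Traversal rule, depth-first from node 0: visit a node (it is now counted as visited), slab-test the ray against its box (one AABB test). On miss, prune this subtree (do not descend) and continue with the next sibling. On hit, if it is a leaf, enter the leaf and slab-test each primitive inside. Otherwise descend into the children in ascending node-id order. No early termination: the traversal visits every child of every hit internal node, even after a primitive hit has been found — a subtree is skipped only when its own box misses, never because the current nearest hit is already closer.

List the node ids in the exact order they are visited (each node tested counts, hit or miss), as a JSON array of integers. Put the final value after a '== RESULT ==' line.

Trace the traversal:
N0 x:[5,19] y:[13,52] z:[5,43/2] -> hit [13,19], descend [1, 2, 3, 6]
  N1 x:[46/3,19] y:[33,51] z:[25/2,18] -> miss, prune
  N2 x:[26/3,31/3] y:[24,30] z:[37/2,43/2] -> miss, prune
  N3 x:[16,56/3] y:[13,31] z:[5,17] -> hit [16,17] leaf, test {P1@t=16, P3(miss)}
  N6 x:[5,12] y:[39,52] z:[9,33/2] -> miss, prune

order=[0, 1, 2, 3, 6]  |boxes|=5  |leaves|=1  hit=P1

== RESULT ==
[0, 1, 2, 3, 6]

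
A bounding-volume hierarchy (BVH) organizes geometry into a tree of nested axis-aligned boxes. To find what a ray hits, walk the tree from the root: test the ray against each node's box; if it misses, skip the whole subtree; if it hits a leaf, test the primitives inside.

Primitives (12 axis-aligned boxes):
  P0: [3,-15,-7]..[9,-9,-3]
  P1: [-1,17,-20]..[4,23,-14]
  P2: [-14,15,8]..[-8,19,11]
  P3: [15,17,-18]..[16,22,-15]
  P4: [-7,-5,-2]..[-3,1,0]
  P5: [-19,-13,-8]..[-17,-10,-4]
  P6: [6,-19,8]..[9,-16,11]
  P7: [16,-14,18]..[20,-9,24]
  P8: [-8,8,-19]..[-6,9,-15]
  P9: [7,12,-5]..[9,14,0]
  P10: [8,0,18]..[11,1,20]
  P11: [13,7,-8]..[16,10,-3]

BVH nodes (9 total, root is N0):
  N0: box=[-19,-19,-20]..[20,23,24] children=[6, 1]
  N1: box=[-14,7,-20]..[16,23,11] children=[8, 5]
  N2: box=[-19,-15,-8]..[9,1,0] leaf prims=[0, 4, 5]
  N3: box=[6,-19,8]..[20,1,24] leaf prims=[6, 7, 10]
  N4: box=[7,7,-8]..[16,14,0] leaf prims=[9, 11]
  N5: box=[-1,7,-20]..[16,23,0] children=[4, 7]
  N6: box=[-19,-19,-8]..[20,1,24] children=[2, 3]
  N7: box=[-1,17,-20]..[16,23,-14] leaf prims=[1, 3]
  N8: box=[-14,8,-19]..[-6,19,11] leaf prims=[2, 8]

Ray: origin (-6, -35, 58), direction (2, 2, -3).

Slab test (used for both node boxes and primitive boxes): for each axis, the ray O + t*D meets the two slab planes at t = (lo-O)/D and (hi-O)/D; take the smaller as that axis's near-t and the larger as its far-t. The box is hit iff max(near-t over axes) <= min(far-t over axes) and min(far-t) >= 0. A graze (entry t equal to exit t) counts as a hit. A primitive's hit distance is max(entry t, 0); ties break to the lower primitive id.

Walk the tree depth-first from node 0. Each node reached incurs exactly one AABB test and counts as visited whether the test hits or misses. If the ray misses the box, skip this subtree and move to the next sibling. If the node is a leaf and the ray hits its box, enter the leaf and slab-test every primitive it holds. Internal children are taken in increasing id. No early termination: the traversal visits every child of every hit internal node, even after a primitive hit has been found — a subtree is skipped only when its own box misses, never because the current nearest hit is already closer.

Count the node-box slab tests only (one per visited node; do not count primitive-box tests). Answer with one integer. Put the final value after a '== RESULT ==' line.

Walk:
N0 x:[-13/2,13] y:[8,29] z:[34/3,26] -> hit [34/3,13], descend [1, 6]
  N1 x:[-4,11] y:[21,29] z:[47/3,26] -> miss, prune
  N6 x:[-13/2,13] y:[8,18] z:[34/3,22] -> hit [34/3,13], descend [2, 3]
    N2 x:[-13/2,15/2] y:[10,18] z:[58/3,22] -> miss, prune
    N3 x:[6,13] y:[8,18] z:[34/3,50/3] -> hit [34/3,13] leaf, test {P6(miss), P7@t=34/3, P10(miss)}

order=[0, 1, 6, 2, 3]  |boxes|=5  |leaves|=1  hit=P7

== RESULT ==
5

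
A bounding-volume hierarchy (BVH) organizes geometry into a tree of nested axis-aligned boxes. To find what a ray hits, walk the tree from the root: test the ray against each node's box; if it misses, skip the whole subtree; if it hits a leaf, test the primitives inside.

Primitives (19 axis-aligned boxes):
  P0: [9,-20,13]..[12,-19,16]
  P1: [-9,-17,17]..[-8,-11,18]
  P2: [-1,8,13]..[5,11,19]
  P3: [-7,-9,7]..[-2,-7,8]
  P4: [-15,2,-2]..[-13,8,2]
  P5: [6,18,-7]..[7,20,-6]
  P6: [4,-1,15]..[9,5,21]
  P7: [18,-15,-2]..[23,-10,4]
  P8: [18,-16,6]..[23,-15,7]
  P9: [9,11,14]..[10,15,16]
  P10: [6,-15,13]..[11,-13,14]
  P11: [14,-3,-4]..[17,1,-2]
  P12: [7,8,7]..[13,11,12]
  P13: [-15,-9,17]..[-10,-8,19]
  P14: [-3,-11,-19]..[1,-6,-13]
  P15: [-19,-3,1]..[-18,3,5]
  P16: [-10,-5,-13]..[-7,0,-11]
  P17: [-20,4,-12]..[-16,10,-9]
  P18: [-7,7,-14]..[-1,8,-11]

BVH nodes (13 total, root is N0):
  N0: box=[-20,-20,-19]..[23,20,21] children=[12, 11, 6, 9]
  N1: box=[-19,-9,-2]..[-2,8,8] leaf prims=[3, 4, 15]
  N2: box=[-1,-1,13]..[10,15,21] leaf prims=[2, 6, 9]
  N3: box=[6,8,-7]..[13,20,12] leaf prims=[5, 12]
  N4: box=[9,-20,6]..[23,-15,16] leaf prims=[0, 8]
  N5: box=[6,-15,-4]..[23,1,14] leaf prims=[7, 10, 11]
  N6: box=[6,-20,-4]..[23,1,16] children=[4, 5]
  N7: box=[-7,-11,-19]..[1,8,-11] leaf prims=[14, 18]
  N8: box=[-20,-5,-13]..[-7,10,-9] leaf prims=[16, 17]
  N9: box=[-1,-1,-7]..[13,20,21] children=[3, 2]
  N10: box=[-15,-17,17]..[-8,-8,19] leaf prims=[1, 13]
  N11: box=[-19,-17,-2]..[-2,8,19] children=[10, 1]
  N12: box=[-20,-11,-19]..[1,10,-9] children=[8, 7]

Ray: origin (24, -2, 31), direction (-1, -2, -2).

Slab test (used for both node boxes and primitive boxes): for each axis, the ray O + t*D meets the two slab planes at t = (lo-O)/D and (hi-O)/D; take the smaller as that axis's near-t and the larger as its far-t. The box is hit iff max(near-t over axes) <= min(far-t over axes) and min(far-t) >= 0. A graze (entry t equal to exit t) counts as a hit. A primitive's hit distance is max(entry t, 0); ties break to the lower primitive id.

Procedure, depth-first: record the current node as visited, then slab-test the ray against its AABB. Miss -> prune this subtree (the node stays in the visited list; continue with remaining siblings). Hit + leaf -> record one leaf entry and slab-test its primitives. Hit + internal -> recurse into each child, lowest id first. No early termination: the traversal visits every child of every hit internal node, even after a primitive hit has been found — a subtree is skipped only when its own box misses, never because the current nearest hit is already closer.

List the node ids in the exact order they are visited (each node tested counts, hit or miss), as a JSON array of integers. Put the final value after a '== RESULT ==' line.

Walk:
N0 x:[1,44] y:[-11,9] z:[5,25] -> hit [5,9], descend [6, 9, 11, 12]
  N6 x:[1,18] y:[-3/2,9] z:[15/2,35/2] -> hit [15/2,9], descend [4, 5]
    N4 x:[1,15] y:[13/2,9] z:[15/2,25/2] -> hit [15/2,9] leaf, test {P0(miss), P8(miss)}
    N5 x:[1,18] y:[-3/2,13/2] z:[17/2,35/2] -> miss, prune
  N9 x:[11,25] y:[-11,-1/2] z:[5,19] -> miss, prune
  N11 x:[26,43] y:[-5,15/2] z:[6,33/2] -> miss, prune
  N12 x:[23,44] y:[-6,9/2] z:[20,25] -> miss, prune

Visited [0, 6, 4, 5, 9, 11, 12]. Tests: 7 box, 1 leaf. Nearest: miss.

== RESULT ==
[0, 6, 4, 5, 9, 11, 12]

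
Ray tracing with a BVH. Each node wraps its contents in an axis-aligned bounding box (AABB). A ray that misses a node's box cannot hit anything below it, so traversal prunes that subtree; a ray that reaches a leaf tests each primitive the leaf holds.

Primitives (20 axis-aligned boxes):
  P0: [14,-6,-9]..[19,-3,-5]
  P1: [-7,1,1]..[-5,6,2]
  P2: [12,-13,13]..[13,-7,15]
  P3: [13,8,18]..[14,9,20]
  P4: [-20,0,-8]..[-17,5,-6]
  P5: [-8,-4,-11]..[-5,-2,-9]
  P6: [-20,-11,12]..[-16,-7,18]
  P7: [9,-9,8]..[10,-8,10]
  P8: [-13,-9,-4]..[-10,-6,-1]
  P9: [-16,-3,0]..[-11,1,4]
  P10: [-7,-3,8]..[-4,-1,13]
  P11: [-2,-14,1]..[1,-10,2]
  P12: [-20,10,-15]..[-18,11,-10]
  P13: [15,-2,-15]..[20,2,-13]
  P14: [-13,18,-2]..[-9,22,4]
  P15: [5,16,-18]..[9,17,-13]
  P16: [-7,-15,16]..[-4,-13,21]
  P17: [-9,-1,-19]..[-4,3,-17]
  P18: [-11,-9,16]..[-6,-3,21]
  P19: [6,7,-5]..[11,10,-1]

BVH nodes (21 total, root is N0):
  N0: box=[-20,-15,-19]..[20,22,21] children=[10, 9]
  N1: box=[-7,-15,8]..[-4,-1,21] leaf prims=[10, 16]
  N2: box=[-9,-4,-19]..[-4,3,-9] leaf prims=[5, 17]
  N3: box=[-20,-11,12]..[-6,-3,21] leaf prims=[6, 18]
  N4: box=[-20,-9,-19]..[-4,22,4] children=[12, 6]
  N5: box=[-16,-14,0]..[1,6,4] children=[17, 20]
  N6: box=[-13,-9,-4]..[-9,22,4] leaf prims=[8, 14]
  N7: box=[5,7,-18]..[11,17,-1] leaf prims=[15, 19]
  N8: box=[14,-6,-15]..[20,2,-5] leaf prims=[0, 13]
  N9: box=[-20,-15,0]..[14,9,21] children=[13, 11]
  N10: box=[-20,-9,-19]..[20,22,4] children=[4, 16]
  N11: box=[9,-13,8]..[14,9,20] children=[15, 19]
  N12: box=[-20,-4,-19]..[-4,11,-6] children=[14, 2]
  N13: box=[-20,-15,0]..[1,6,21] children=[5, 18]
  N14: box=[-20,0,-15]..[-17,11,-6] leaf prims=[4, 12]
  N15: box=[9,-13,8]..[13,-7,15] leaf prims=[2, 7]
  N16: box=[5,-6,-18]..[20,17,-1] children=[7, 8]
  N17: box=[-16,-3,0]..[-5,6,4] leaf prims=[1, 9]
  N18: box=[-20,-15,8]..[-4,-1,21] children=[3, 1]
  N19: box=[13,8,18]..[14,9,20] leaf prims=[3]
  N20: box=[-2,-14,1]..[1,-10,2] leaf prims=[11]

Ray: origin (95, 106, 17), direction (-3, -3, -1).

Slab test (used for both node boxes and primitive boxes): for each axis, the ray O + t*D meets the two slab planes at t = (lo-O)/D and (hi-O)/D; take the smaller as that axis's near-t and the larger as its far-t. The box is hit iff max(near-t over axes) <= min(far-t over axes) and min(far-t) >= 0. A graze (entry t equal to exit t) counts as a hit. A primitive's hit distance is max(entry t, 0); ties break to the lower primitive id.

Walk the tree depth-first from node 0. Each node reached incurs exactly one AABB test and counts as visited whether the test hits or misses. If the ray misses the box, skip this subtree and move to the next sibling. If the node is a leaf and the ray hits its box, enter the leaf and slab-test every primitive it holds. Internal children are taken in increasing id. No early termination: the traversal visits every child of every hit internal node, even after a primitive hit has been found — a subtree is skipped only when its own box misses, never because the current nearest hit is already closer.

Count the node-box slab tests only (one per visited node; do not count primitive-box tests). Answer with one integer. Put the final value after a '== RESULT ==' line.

Traverse from the root:
N0 x:[25,115/3] y:[28,121/3] z:[-4,36] -> hit [28,36], descend [9, 10]
  N9 x:[27,115/3] y:[97/3,121/3] z:[-4,17] -> miss, prune
  N10 x:[25,115/3] y:[28,115/3] z:[13,36] -> hit [28,36], descend [4, 16]
    N4 x:[33,115/3] y:[28,115/3] z:[13,36] -> hit [33,36], descend [6, 12]
      N6 x:[104/3,36] y:[28,115/3] z:[13,21] -> miss, prune
      N12 x:[33,115/3] y:[95/3,110/3] z:[23,36] -> hit [33,36], descend [2, 14]
        N2 x:[33,104/3] y:[103/3,110/3] z:[26,36] -> hit [103/3,104/3] leaf, test {P5(miss), P17@t=103/3}
        N14 x:[112/3,115/3] y:[95/3,106/3] z:[23,32] -> miss, prune
    N16 x:[25,30] y:[89/3,112/3] z:[18,35] -> hit [89/3,30], descend [7, 8]
      N7 x:[28,30] y:[89/3,33] z:[18,35] -> hit [89/3,30] leaf, test {P15@t=30, P19(miss)}
      N8 x:[25,27] y:[104/3,112/3] z:[22,32] -> miss, prune

Summary -> nodes [0, 9, 10, 4, 6, 12, 2, 14, 16, 7, 8]; box-tests=11; leaf-entries=2; first=P15

== RESULT ==
11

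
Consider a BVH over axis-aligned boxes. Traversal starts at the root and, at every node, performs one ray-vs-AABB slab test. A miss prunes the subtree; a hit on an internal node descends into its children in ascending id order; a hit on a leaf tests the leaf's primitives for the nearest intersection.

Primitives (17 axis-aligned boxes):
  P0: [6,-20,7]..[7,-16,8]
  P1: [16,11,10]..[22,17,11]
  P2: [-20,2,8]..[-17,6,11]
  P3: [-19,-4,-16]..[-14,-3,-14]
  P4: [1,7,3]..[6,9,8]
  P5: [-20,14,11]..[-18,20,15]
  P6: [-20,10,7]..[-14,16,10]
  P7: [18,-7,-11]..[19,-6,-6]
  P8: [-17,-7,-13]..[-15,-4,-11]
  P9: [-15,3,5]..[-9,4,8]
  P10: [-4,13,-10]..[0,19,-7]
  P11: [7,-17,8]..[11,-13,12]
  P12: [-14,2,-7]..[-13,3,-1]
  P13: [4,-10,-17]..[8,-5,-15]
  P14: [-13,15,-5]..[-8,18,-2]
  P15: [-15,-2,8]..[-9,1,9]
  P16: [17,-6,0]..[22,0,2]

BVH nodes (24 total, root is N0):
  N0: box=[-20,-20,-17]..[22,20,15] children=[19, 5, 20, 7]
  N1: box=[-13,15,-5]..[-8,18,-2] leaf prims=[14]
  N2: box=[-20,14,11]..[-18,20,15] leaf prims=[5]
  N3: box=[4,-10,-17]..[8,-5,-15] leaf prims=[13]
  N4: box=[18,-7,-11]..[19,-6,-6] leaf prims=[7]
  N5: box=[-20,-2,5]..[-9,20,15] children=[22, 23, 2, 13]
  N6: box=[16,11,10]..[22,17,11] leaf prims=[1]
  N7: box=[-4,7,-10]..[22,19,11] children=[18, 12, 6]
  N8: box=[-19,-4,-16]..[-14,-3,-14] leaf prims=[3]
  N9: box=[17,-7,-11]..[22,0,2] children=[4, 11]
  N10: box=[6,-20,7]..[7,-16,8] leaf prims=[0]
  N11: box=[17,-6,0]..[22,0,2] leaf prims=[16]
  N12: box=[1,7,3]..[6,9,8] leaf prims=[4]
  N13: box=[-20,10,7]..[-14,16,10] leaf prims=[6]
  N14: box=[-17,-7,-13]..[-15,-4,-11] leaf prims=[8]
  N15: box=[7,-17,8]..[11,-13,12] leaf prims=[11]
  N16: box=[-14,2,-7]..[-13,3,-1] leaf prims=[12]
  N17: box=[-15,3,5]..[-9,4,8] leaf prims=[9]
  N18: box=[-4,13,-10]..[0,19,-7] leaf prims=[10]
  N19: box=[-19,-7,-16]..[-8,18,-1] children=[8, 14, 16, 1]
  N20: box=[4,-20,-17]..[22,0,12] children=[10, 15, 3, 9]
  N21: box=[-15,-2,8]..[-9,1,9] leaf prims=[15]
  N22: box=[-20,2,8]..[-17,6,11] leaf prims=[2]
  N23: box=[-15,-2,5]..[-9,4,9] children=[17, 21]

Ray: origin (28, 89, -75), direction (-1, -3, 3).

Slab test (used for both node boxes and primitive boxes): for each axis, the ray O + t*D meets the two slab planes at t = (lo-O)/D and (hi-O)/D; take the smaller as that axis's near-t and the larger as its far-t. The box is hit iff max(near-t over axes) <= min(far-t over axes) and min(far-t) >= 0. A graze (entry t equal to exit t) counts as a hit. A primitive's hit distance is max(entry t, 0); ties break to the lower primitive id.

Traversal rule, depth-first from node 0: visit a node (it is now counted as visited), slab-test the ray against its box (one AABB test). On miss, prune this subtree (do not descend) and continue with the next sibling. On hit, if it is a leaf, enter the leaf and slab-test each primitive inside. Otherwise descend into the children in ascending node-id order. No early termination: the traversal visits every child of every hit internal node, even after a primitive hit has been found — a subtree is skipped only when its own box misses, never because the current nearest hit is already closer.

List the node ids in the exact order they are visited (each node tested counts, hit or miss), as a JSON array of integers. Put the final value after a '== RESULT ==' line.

Traverse from the root:
N0 x:[6,48] y:[23,109/3] z:[58/3,30] -> hit [23,30], descend [5, 7, 19, 20]
  N5 x:[37,48] y:[23,91/3] z:[80/3,30] -> miss, prune
  N7 x:[6,32] y:[70/3,82/3] z:[65/3,86/3] -> hit [70/3,82/3], descend [6, 12, 18]
    N6 x:[6,12] y:[24,26] z:[85/3,86/3] -> miss, prune
    N12 x:[22,27] y:[80/3,82/3] z:[26,83/3] -> hit [80/3,27] leaf, test {P4@t=80/3}
    N18 x:[28,32] y:[70/3,76/3] z:[65/3,68/3] -> miss, prune
  N19 x:[36,47] y:[71/3,32] z:[59/3,74/3] -> miss, prune
  N20 x:[6,24] y:[89/3,109/3] z:[58/3,29] -> miss, prune

Summary -> nodes [0, 5, 7, 6, 12, 18, 19, 20]; box-tests=8; leaf-entries=1; first=P4

== RESULT ==
[0, 5, 7, 6, 12, 18, 19, 20]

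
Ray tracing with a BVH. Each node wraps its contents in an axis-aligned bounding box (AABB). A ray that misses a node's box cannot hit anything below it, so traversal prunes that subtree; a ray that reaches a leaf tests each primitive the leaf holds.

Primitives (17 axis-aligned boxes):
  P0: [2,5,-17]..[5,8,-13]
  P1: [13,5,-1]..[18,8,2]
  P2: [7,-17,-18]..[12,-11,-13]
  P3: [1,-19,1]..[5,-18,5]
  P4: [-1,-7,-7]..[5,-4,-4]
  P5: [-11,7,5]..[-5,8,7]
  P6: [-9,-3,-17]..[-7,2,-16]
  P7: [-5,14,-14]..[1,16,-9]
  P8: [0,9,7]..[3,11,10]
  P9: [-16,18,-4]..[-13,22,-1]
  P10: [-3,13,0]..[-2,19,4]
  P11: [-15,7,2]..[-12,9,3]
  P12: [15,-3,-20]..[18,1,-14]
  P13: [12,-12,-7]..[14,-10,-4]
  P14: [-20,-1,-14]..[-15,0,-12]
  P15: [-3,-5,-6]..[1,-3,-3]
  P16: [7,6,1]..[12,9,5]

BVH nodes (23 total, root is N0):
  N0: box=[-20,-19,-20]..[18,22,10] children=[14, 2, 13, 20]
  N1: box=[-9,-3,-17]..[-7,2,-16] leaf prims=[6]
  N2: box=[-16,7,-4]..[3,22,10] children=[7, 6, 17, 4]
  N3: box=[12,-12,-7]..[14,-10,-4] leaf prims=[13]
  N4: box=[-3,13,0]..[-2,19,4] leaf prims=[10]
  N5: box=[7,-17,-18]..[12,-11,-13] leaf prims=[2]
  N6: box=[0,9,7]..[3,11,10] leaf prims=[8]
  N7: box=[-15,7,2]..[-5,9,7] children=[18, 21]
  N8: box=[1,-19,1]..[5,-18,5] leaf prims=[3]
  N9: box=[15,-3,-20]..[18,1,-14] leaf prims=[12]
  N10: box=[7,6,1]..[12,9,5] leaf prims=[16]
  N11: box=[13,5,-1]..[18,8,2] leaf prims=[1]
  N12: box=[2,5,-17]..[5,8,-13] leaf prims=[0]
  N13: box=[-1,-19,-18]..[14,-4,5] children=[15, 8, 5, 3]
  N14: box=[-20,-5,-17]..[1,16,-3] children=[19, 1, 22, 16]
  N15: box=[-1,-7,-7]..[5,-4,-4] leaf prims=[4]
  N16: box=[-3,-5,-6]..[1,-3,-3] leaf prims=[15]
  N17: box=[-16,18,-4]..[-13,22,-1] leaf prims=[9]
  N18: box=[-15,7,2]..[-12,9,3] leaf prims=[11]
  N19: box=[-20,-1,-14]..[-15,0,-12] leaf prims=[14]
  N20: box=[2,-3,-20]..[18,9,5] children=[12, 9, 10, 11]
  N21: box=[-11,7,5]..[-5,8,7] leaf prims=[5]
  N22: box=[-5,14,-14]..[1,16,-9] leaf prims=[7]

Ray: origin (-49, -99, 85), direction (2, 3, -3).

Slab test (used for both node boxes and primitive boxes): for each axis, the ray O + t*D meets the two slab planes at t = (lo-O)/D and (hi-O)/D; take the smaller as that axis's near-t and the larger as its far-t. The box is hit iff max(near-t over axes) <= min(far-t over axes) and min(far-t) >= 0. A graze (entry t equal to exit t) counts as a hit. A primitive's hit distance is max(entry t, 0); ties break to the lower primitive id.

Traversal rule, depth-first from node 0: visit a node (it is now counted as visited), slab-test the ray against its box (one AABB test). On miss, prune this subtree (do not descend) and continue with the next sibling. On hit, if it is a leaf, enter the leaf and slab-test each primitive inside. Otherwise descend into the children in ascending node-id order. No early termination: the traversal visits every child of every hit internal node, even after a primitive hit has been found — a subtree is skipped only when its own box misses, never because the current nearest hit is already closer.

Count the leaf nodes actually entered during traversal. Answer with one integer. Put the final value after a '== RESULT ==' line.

Walk:
N0 x:[29/2,67/2] y:[80/3,121/3] z:[25,35] -> hit [80/3,67/2], descend [2, 13, 14, 20]
  N2 x:[33/2,26] y:[106/3,121/3] z:[25,89/3] -> miss, prune
  N13 x:[24,63/2] y:[80/3,95/3] z:[80/3,103/3] -> hit [80/3,63/2], descend [3, 5, 8, 15]
    N3 x:[61/2,63/2] y:[29,89/3] z:[89/3,92/3] -> miss, prune
    N5 x:[28,61/2] y:[82/3,88/3] z:[98/3,103/3] -> miss, prune
    N8 x:[25,27] y:[80/3,27] z:[80/3,28] -> hit [80/3,27] leaf, test {P3@t=80/3}
    N15 x:[24,27] y:[92/3,95/3] z:[89/3,92/3] -> miss, prune
  N14 x:[29/2,25] y:[94/3,115/3] z:[88/3,34] -> miss, prune
  N20 x:[51/2,67/2] y:[32,36] z:[80/3,35] -> hit [32,67/2], descend [9, 10, 11, 12]
    N9 x:[32,67/2] y:[32,100/3] z:[33,35] -> hit [33,100/3] leaf, test {P12@t=33}
    N10 x:[28,61/2] y:[35,36] z:[80/3,28] -> miss, prune
    N11 x:[31,67/2] y:[104/3,107/3] z:[83/3,86/3] -> miss, prune
    N12 x:[51/2,27] y:[104/3,107/3] z:[98/3,34] -> miss, prune

order=[0, 2, 13, 3, 5, 8, 15, 14, 20, 9, 10, 11, 12]  |boxes|=13  |leaves|=2  hit=P3

== RESULT ==
2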